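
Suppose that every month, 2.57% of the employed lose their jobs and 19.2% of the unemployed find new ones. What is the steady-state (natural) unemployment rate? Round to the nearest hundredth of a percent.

At steady state the flows balance: s·E = f·U, so U/(E+U) = s/(s+f).
u* = 2.57 / (2.57 + 19.2) = 2.57 / 21.77 = 11.81%.

Steady-state unemployment rate ≈ 11.81%.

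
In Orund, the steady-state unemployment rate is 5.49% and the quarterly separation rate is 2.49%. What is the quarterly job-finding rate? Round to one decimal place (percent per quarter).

Job-finding rate ≈ 42.9% per quarter.

From u* = s/(s+f): f = s·(1−u)/u.
f = 2.49 × (1 − 0.0549) / 0.0549 = 2.3533 / 0.0549 ≈ 42.9% per quarter.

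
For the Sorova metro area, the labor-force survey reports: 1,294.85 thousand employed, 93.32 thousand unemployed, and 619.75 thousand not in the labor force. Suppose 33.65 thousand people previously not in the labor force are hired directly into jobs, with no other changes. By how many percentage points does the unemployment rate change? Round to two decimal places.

The unemployment rate changes by −0.16 percentage points.

Initially, labor force = 1,294.85 + 93.32 = 1,388.17 thousand, so u = 93.32/1,388.17 = 6.72%.
After the change, employed and labor force both rise by 33.65; unemployed unchanged → E = 1,328.50, U = 93.32, labor force = 1,421.82 thousand.
New unemployment rate = 93.32 / 1,421.82 = 6.56%.
Change = 6.56% − 6.72% = −0.16 percentage points.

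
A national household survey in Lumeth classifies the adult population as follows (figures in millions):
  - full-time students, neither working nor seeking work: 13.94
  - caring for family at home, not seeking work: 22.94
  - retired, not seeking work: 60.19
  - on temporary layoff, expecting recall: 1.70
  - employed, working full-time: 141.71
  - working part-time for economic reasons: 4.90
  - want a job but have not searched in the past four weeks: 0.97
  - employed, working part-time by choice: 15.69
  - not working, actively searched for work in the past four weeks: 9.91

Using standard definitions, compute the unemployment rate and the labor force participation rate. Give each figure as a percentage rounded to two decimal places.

Employed = 141.71 + 4.90 + 15.69 = 162.30 million (anyone who worked, including part-time for economic reasons, counts as employed).
Unemployed = 1.70 + 9.91 = 11.61 million (jobless and actively searching, or on temporary layoff).
Labor force = 162.30 + 11.61 = 173.91 million.
Not in labor force = 13.94 + 22.94 + 60.19 + 0.97 = 98.04 million (those not working and not actively searching are outside the labor force — including those who want a job but have given up searching).
Civilian working-age population = 173.91 + 98.04 = 271.95 million.
Unemployment rate = 11.61 / 173.91 = 6.68%.
Labor force participation rate = 173.91 / 271.95 = 63.95%.

Unemployment rate ≈ 6.68%; labor force participation rate ≈ 63.95%.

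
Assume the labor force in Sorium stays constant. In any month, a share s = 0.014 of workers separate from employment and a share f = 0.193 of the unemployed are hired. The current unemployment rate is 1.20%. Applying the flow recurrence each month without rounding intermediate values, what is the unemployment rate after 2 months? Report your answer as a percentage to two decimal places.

Unemployment rate after two months ≈ 3.26%.

With a fixed labor force, u_{t+1} = u_t + s·(1−u_t) − f·u_t = u_t·(1−s−f) + s.
Here 1−s−f = 0.793 and s = 0.014.
u_1 = 0.012000 × 0.793 + 0.014 = 0.023516.
u_2 = 0.023516 × 0.793 + 0.014 = 0.032648.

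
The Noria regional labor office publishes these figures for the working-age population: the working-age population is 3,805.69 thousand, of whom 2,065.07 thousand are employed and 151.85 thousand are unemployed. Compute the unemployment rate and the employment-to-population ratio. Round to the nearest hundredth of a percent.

Unemployment rate ≈ 6.85%; employment-population ratio ≈ 54.26%.

Labor force = employed + unemployed = 2,065.07 + 151.85 = 2,216.92 thousand.
Unemployment rate = 151.85 / 2,216.92 = 6.85%.
Employment-population ratio = 2,065.07 / 3,805.69 = 54.26%.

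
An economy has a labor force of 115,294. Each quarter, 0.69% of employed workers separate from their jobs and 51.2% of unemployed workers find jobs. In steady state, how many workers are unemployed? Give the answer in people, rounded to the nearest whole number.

About 1,533 are unemployed in steady state.

Steady-state unemployment rate u* = s/(s+f) = 0.69/(0.69+51.2) = 0.013297.
Unemployed = u* × labor force = 0.013297 × 115,294 ≈ 1,533.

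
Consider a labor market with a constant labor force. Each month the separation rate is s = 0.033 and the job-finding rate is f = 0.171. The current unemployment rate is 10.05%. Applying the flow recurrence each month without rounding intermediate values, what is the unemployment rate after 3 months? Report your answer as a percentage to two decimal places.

With a fixed labor force, u_{t+1} = u_t + s·(1−u_t) − f·u_t = u_t·(1−s−f) + s.
Here 1−s−f = 0.796 and s = 0.033.
u_1 = 0.100500 × 0.796 + 0.033 = 0.112998.
u_2 = 0.112998 × 0.796 + 0.033 = 0.122946.
u_3 = 0.122946 × 0.796 + 0.033 = 0.130865.

Unemployment rate after three months ≈ 13.09%.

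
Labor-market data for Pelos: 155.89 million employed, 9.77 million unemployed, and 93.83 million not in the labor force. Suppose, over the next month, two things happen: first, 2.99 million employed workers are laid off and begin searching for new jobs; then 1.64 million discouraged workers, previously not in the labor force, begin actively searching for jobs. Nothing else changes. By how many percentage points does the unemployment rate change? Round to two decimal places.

The unemployment rate changes by +2.71 percentage points.

Initially, labor force = 155.89 + 9.77 = 165.66 million, so u = 9.77/165.66 = 5.90%.
After the first change, employed falls and unemployed rises by 2.99; labor force unchanged → E = 152.90, U = 12.76, labor force = 165.66 million.
After the second change, unemployed and labor force both rise by 1.64 → E = 152.90, U = 14.40, labor force = 167.30 million.
New unemployment rate = 14.40 / 167.30 = 8.61%.
Change = 8.61% − 5.90% = +2.71 percentage points.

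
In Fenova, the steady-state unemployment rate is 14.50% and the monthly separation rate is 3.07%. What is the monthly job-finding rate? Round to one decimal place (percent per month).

From u* = s/(s+f): f = s·(1−u)/u.
f = 3.07 × (1 − 0.1450) / 0.1450 = 2.6248 / 0.1450 ≈ 18.1% per month.

Job-finding rate ≈ 18.1% per month.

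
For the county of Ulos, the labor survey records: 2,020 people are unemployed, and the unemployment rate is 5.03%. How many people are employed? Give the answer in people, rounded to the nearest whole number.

About 38,139 are employed.

Labor force = U / u = 2,020 / 0.0503 ≈ 40,159.
Employed = labor force − unemployed = 40,159 − 2,020 = 38,139.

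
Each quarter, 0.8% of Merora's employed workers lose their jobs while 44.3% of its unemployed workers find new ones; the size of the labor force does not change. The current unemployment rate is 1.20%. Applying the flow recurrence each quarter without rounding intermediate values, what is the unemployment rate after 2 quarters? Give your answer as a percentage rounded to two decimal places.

Unemployment rate after two quarters ≈ 1.60%.

With a fixed labor force, u_{t+1} = u_t + s·(1−u_t) − f·u_t = u_t·(1−s−f) + s.
Here 1−s−f = 0.549 and s = 0.008.
u_1 = 0.012000 × 0.549 + 0.008 = 0.014588.
u_2 = 0.014588 × 0.549 + 0.008 = 0.016009.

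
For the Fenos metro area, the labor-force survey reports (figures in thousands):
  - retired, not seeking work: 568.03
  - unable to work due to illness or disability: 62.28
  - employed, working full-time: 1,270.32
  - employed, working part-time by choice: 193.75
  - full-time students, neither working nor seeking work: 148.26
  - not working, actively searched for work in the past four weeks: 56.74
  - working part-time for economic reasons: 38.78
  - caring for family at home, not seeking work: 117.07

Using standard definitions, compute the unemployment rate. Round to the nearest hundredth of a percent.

Employed = 1,270.32 + 193.75 + 38.78 = 1,502.85 thousand (anyone who worked, including part-time for economic reasons, counts as employed).
Unemployed = 56.74 thousand.
Labor force = 1,502.85 + 56.74 = 1,559.59 thousand.
Unemployment rate = 56.74 / 1,559.59 = 3.64%.

Unemployment rate ≈ 3.64%.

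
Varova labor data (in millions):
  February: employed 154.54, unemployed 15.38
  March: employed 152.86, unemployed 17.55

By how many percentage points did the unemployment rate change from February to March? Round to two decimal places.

February: labor force = 154.54 + 15.38 = 169.92; u = 15.38/169.92 = 9.05%.
March: labor force = 152.86 + 17.55 = 170.41; u = 17.55/170.41 = 10.30%.
Change = 10.30% − 9.05% = +1.25 pp.

The unemployment rate changed by +1.25 percentage points.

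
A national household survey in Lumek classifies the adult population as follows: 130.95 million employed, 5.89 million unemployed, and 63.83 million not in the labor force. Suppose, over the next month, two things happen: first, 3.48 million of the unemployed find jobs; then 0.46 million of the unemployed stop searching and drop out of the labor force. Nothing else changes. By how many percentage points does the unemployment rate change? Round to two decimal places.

The unemployment rate changes by −2.87 percentage points.

Initially, labor force = 130.95 + 5.89 = 136.84 million, so u = 5.89/136.84 = 4.30%.
After the first change, unemployed falls and employed rises by 3.48; labor force unchanged → E = 134.43, U = 2.41, labor force = 136.84 million.
After the second change, unemployed and labor force both fall by 0.46 → E = 134.43, U = 1.95, labor force = 136.38 million.
New unemployment rate = 1.95 / 136.38 = 1.43%.
Change = 1.43% − 4.30% = −2.87 percentage points.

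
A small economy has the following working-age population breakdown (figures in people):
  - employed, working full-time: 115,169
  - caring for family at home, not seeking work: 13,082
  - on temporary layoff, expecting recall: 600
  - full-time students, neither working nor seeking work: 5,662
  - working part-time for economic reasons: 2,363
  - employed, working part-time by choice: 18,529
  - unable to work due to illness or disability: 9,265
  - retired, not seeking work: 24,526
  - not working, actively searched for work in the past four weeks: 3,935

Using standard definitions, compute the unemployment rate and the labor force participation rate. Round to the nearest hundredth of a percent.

Unemployment rate ≈ 3.23%; labor force participation rate ≈ 72.80%.

Employed = 115,169 + 2,363 + 18,529 = 136,061 (anyone who worked, including part-time for economic reasons, counts as employed).
Unemployed = 600 + 3,935 = 4,535 (jobless and actively searching, or on temporary layoff).
Labor force = 136,061 + 4,535 = 140,596.
Not in labor force = 13,082 + 5,662 + 9,265 + 24,526 = 52,535 (those not working and not actively searching are outside the labor force).
Civilian working-age population = 140,596 + 52,535 = 193,131.
Unemployment rate = 4,535 / 140,596 = 3.23%.
Labor force participation rate = 140,596 / 193,131 = 72.80%.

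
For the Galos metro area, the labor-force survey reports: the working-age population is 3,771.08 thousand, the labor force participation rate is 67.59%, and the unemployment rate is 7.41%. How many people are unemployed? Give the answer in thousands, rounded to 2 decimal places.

About 188.87 thousand are unemployed.

Labor force = 0.6759 × 3,771.08 = 2,548.87 thousand.
Unemployed = 0.0741 × 2,548.87 ≈ 188.87 thousand.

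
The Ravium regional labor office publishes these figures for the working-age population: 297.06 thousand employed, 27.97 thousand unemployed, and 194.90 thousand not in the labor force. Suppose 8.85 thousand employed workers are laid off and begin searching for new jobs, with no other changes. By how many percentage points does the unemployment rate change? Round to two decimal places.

Initially, labor force = 297.06 + 27.97 = 325.03 thousand, so u = 27.97/325.03 = 8.61%.
After the change, employed falls and unemployed rises by 8.85; labor force unchanged → E = 288.21, U = 36.82, labor force = 325.03 thousand.
New unemployment rate = 36.82 / 325.03 = 11.33%.
Change = 11.33% − 8.61% = +2.72 percentage points.

The unemployment rate changes by +2.72 percentage points.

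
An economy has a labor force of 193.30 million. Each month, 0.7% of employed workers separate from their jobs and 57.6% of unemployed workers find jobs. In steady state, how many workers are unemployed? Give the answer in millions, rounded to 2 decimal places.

About 2.32 million are unemployed in steady state.

Steady-state unemployment rate u* = s/(s+f) = 0.7/(0.7+57.6) = 0.012007.
Unemployed = u* × labor force = 0.012007 × 193.30 ≈ 2.32 million.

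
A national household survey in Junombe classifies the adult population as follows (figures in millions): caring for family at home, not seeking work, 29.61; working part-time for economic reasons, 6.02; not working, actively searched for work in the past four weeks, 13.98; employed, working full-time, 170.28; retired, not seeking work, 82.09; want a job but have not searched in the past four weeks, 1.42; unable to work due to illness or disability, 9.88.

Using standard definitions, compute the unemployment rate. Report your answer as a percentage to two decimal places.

Unemployment rate ≈ 7.35%.

Employed = 6.02 + 170.28 = 176.30 million (anyone who worked, including part-time for economic reasons, counts as employed).
Unemployed = 13.98 million.
Labor force = 176.30 + 13.98 = 190.28 million.
Unemployment rate = 13.98 / 190.28 = 7.35%.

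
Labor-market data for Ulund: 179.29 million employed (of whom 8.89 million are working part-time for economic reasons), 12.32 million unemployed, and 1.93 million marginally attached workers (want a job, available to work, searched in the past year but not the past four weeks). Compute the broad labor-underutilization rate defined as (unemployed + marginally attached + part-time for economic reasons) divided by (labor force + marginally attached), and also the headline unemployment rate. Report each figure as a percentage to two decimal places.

Broad underutilization rate ≈ 11.96%; headline unemployment rate ≈ 6.43%.

Labor force = 179.29 + 12.32 = 191.61 million.
Numerator = 12.32 + 1.93 + 8.89 = 23.14 million.
Denominator = 191.61 + 1.93 = 193.54 million.
Broad rate = 23.14 / 193.54 = 11.96%.
Headline unemployment rate = 12.32 / 191.61 = 6.43%.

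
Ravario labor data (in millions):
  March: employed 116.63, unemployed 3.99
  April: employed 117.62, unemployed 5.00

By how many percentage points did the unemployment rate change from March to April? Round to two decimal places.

The unemployment rate changed by +0.77 percentage points.

March: labor force = 116.63 + 3.99 = 120.62; u = 3.99/120.62 = 3.31%.
April: labor force = 117.62 + 5.00 = 122.62; u = 5.00/122.62 = 4.08%.
Change = 4.08% − 3.31% = +0.77 pp.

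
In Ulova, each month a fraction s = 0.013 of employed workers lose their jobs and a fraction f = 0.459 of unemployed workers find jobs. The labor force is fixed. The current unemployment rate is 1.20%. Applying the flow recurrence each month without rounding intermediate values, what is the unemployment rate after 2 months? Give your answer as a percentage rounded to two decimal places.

With a fixed labor force, u_{t+1} = u_t + s·(1−u_t) − f·u_t = u_t·(1−s−f) + s.
Here 1−s−f = 0.528 and s = 0.013.
u_1 = 0.012000 × 0.528 + 0.013 = 0.019336.
u_2 = 0.019336 × 0.528 + 0.013 = 0.023209.

Unemployment rate after two months ≈ 2.32%.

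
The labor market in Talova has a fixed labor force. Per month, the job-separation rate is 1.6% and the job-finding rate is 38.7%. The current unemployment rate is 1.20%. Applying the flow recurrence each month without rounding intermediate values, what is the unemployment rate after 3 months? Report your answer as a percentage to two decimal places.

With a fixed labor force, u_{t+1} = u_t + s·(1−u_t) − f·u_t = u_t·(1−s−f) + s.
Here 1−s−f = 0.597 and s = 0.016.
u_1 = 0.012000 × 0.597 + 0.016 = 0.023164.
u_2 = 0.023164 × 0.597 + 0.016 = 0.029829.
u_3 = 0.029829 × 0.597 + 0.016 = 0.033808.

Unemployment rate after three months ≈ 3.38%.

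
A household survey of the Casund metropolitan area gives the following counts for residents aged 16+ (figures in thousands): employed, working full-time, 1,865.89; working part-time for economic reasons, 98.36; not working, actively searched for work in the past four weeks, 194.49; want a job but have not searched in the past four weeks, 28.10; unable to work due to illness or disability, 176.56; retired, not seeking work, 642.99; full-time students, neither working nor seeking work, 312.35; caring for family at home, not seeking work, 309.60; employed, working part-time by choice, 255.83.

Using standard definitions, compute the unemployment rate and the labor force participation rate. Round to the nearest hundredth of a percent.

Unemployment rate ≈ 8.05%; labor force participation rate ≈ 62.16%.

Employed = 1,865.89 + 98.36 + 255.83 = 2,220.08 thousand (anyone who worked, including part-time for economic reasons, counts as employed).
Unemployed = 194.49 thousand.
Labor force = 2,220.08 + 194.49 = 2,414.57 thousand.
Not in labor force = 28.10 + 176.56 + 642.99 + 312.35 + 309.60 = 1,469.60 thousand (those not working and not actively searching are outside the labor force — including those who want a job but have given up searching).
Civilian working-age population = 2,414.57 + 1,469.60 = 3,884.17 thousand.
Unemployment rate = 194.49 / 2,414.57 = 8.05%.
Labor force participation rate = 2,414.57 / 3,884.17 = 62.16%.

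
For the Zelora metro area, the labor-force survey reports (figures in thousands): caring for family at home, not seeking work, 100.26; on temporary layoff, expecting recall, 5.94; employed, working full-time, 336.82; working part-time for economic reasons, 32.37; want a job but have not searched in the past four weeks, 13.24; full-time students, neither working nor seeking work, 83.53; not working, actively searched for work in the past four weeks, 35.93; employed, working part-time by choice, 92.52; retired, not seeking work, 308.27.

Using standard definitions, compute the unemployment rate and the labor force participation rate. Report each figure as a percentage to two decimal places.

Unemployment rate ≈ 8.31%; labor force participation rate ≈ 49.91%.

Employed = 336.82 + 32.37 + 92.52 = 461.71 thousand (anyone who worked, including part-time for economic reasons, counts as employed).
Unemployed = 5.94 + 35.93 = 41.87 thousand (jobless and actively searching, or on temporary layoff).
Labor force = 461.71 + 41.87 = 503.58 thousand.
Not in labor force = 100.26 + 13.24 + 83.53 + 308.27 = 505.30 thousand (those not working and not actively searching are outside the labor force — including those who want a job but have given up searching).
Civilian working-age population = 503.58 + 505.30 = 1,008.88 thousand.
Unemployment rate = 41.87 / 503.58 = 8.31%.
Labor force participation rate = 503.58 / 1,008.88 = 49.91%.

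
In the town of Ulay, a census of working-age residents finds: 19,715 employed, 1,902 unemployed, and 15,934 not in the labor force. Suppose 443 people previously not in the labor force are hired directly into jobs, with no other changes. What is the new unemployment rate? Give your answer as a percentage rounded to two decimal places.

New unemployment rate ≈ 8.62%.

Initially, labor force = 19,715 + 1,902 = 21,617, so u = 1,902/21,617 = 8.80%.
After the change, employed and labor force both rise by 443; unemployed unchanged → E = 20,158, U = 1,902, labor force = 22,060.
New unemployment rate = 1,902 / 22,060 = 8.62%.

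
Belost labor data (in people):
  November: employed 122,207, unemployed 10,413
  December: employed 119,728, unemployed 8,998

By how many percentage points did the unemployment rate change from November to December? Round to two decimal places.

The unemployment rate changed by −0.86 percentage points.

November: labor force = 122,207 + 10,413 = 132,620; u = 10,413/132,620 = 7.85%.
December: labor force = 119,728 + 8,998 = 128,726; u = 8,998/128,726 = 6.99%.
Change = 6.99% − 7.85% = −0.86 pp.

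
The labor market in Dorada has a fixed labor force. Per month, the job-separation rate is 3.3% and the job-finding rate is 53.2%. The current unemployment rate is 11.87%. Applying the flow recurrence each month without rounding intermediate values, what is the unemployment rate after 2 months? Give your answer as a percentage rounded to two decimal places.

With a fixed labor force, u_{t+1} = u_t + s·(1−u_t) − f·u_t = u_t·(1−s−f) + s.
Here 1−s−f = 0.435 and s = 0.033.
u_1 = 0.118700 × 0.435 + 0.033 = 0.084635.
u_2 = 0.084635 × 0.435 + 0.033 = 0.069816.

Unemployment rate after two months ≈ 6.98%.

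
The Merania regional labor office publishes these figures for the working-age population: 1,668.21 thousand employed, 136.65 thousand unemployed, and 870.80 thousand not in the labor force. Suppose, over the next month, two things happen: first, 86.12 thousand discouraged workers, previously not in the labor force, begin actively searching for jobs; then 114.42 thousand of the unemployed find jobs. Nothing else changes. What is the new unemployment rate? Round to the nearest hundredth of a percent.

New unemployment rate ≈ 5.73%.

Initially, labor force = 1,668.21 + 136.65 = 1,804.86 thousand, so u = 136.65/1,804.86 = 7.57%.
After the first change, unemployed and labor force both rise by 86.12 → E = 1,668.21, U = 222.77, labor force = 1,890.98 thousand.
After the second change, unemployed falls and employed rises by 114.42; labor force unchanged → E = 1,782.63, U = 108.35, labor force = 1,890.98 thousand.
New unemployment rate = 108.35 / 1,890.98 = 5.73%.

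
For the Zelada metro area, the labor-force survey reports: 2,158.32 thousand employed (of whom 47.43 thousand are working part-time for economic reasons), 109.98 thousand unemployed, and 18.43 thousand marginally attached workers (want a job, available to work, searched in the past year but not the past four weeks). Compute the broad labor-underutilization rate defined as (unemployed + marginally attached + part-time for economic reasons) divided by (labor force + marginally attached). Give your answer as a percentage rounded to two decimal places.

Labor force = 2,158.32 + 109.98 = 2,268.30 thousand.
Numerator = 109.98 + 18.43 + 47.43 = 175.84 thousand.
Denominator = 2,268.30 + 18.43 = 2,286.73 thousand.
Broad rate = 175.84 / 2,286.73 = 7.69%.

Broad underutilization rate ≈ 7.69%.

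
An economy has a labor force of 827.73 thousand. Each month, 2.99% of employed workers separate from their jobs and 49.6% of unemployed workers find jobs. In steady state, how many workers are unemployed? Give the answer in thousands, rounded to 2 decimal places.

About 47.06 thousand are unemployed in steady state.

Steady-state unemployment rate u* = s/(s+f) = 2.99/(2.99+49.6) = 0.056855.
Unemployed = u* × labor force = 0.056855 × 827.73 ≈ 47.06 thousand.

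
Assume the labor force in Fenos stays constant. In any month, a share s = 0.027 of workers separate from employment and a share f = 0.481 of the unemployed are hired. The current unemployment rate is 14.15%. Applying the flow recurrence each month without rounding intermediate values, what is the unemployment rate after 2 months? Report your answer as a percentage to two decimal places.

With a fixed labor force, u_{t+1} = u_t + s·(1−u_t) − f·u_t = u_t·(1−s−f) + s.
Here 1−s−f = 0.492 and s = 0.027.
u_1 = 0.141500 × 0.492 + 0.027 = 0.096618.
u_2 = 0.096618 × 0.492 + 0.027 = 0.074536.

Unemployment rate after two months ≈ 7.45%.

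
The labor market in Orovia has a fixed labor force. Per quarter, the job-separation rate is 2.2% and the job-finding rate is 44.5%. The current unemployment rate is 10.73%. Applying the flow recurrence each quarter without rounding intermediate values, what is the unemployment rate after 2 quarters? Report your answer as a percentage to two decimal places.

With a fixed labor force, u_{t+1} = u_t + s·(1−u_t) − f·u_t = u_t·(1−s−f) + s.
Here 1−s−f = 0.533 and s = 0.022.
u_1 = 0.107300 × 0.533 + 0.022 = 0.079191.
u_2 = 0.079191 × 0.533 + 0.022 = 0.064209.

Unemployment rate after two quarters ≈ 6.42%.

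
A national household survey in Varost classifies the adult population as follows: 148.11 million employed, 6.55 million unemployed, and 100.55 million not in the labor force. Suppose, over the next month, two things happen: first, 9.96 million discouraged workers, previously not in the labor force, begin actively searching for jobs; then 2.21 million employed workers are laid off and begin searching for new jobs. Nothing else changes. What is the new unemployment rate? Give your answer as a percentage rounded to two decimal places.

Initially, labor force = 148.11 + 6.55 = 154.66 million, so u = 6.55/154.66 = 4.24%.
After the first change, unemployed and labor force both rise by 9.96 → E = 148.11, U = 16.51, labor force = 164.62 million.
After the second change, employed falls and unemployed rises by 2.21; labor force unchanged → E = 145.90, U = 18.72, labor force = 164.62 million.
New unemployment rate = 18.72 / 164.62 = 11.37%.

New unemployment rate ≈ 11.37%.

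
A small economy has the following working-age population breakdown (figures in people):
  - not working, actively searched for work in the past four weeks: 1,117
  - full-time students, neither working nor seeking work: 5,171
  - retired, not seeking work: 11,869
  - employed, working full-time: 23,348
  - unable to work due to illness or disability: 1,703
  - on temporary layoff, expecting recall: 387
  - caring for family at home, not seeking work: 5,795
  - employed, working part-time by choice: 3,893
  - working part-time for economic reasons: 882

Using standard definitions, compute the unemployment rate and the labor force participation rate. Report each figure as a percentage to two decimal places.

Employed = 23,348 + 3,893 + 882 = 28,123 (anyone who worked, including part-time for economic reasons, counts as employed).
Unemployed = 1,117 + 387 = 1,504 (jobless and actively searching, or on temporary layoff).
Labor force = 28,123 + 1,504 = 29,627.
Not in labor force = 5,171 + 11,869 + 1,703 + 5,795 = 24,538 (those not working and not actively searching are outside the labor force).
Civilian working-age population = 29,627 + 24,538 = 54,165.
Unemployment rate = 1,504 / 29,627 = 5.08%.
Labor force participation rate = 29,627 / 54,165 = 54.70%.

Unemployment rate ≈ 5.08%; labor force participation rate ≈ 54.70%.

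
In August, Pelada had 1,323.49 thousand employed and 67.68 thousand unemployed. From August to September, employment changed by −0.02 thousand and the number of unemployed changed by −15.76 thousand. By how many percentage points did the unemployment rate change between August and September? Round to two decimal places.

The unemployment rate changed by −1.09 percentage points.

August: labor force = 1,323.49 + 67.68 = 1,391.17; u = 67.68/1,391.17 = 4.86%.
September: labor force = 1,323.47 + 51.92 = 1,375.39; u = 51.92/1,375.39 = 3.77%.
Change = 3.77% − 4.86% = −1.09 pp.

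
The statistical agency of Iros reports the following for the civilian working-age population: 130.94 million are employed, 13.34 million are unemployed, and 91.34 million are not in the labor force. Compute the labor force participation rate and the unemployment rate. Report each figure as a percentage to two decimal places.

Labor force = employed + unemployed = 130.94 + 13.34 = 144.28 million.
Working-age population = 144.28 + 91.34 = 235.62 million.
Unemployment rate = 13.34 / 144.28 = 9.25%.
Labor force participation rate = 144.28 / 235.62 = 61.23%.

Labor force participation rate ≈ 61.23%; unemployment rate ≈ 9.25%.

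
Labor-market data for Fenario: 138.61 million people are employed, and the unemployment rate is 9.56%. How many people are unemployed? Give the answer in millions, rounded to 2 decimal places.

About 14.65 million are unemployed.

Let U be the number unemployed. The labor force is E + U, and U/(E+U) = 0.0956.
So U = 0.0956 × 138.61 / (1 − 0.0956) = 13.2511 / 0.9044 ≈ 14.65 million.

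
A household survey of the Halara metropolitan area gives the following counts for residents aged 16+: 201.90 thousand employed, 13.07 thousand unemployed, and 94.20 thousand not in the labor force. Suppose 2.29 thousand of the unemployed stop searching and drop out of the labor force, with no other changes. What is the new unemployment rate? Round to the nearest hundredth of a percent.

New unemployment rate ≈ 5.07%.

Initially, labor force = 201.90 + 13.07 = 214.97 thousand, so u = 13.07/214.97 = 6.08%.
After the change, unemployed and labor force both fall by 2.29 → E = 201.90, U = 10.78, labor force = 212.68 thousand.
New unemployment rate = 10.78 / 212.68 = 5.07%.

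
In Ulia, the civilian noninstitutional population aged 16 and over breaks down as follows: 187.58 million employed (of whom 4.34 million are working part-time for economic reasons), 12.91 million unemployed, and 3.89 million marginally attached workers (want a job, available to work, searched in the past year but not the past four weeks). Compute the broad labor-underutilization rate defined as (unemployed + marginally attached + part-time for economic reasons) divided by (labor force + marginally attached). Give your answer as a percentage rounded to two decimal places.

Broad underutilization rate ≈ 10.34%.

Labor force = 187.58 + 12.91 = 200.49 million.
Numerator = 12.91 + 3.89 + 4.34 = 21.14 million.
Denominator = 200.49 + 3.89 = 204.38 million.
Broad rate = 21.14 / 204.38 = 10.34%.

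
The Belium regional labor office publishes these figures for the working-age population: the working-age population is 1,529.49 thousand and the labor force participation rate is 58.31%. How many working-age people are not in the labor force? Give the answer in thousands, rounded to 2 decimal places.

About 637.64 thousand are not in the labor force.

Share not in the labor force = 1 − 0.5831 = 0.4169.
Not in labor force = 0.4169 × 1,529.49 ≈ 637.64 thousand.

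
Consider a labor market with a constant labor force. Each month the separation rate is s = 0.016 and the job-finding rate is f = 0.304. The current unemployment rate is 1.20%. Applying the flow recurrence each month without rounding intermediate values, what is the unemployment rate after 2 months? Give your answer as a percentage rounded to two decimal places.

With a fixed labor force, u_{t+1} = u_t + s·(1−u_t) − f·u_t = u_t·(1−s−f) + s.
Here 1−s−f = 0.680 and s = 0.016.
u_1 = 0.012000 × 0.680 + 0.016 = 0.024160.
u_2 = 0.024160 × 0.680 + 0.016 = 0.032429.

Unemployment rate after two months ≈ 3.24%.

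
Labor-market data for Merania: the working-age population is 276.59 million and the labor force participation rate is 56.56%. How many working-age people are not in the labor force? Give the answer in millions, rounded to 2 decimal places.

Share not in the labor force = 1 − 0.5656 = 0.4344.
Not in labor force = 0.4344 × 276.59 ≈ 120.15 million.

About 120.15 million are not in the labor force.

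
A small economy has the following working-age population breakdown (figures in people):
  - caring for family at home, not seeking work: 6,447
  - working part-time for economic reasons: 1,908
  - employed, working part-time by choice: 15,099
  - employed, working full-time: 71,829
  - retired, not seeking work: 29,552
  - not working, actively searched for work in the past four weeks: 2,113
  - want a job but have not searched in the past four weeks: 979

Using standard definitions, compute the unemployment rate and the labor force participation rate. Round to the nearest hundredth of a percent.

Employed = 1,908 + 15,099 + 71,829 = 88,836 (anyone who worked, including part-time for economic reasons, counts as employed).
Unemployed = 2,113.
Labor force = 88,836 + 2,113 = 90,949.
Not in labor force = 6,447 + 29,552 + 979 = 36,978 (those not working and not actively searching are outside the labor force — including those who want a job but have given up searching).
Civilian working-age population = 90,949 + 36,978 = 127,927.
Unemployment rate = 2,113 / 90,949 = 2.32%.
Labor force participation rate = 90,949 / 127,927 = 71.09%.

Unemployment rate ≈ 2.32%; labor force participation rate ≈ 71.09%.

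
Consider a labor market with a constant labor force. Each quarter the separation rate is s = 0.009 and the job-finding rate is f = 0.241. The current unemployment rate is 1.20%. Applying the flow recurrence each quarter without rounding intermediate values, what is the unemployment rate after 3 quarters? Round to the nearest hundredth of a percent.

Unemployment rate after three quarters ≈ 2.59%.

With a fixed labor force, u_{t+1} = u_t + s·(1−u_t) − f·u_t = u_t·(1−s−f) + s.
Here 1−s−f = 0.750 and s = 0.009.
u_1 = 0.012000 × 0.750 + 0.009 = 0.018000.
u_2 = 0.018000 × 0.750 + 0.009 = 0.022500.
u_3 = 0.022500 × 0.750 + 0.009 = 0.025875.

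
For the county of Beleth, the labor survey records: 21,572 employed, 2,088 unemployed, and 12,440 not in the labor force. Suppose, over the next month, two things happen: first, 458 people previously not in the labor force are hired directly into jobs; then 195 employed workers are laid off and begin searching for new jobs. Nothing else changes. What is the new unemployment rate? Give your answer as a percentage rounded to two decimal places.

New unemployment rate ≈ 9.47%.

Initially, labor force = 21,572 + 2,088 = 23,660, so u = 2,088/23,660 = 8.83%.
After the first change, employed and labor force both rise by 458; unemployed unchanged → E = 22,030, U = 2,088, labor force = 24,118.
After the second change, employed falls and unemployed rises by 195; labor force unchanged → E = 21,835, U = 2,283, labor force = 24,118.
New unemployment rate = 2,283 / 24,118 = 9.47%.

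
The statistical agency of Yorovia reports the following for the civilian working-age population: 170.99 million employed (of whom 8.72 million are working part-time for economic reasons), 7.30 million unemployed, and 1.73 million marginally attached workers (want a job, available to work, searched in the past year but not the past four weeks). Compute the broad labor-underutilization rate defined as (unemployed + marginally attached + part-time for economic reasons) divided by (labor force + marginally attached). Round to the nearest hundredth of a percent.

Broad underutilization rate ≈ 9.86%.

Labor force = 170.99 + 7.30 = 178.29 million.
Numerator = 7.30 + 1.73 + 8.72 = 17.75 million.
Denominator = 178.29 + 1.73 = 180.02 million.
Broad rate = 17.75 / 180.02 = 9.86%.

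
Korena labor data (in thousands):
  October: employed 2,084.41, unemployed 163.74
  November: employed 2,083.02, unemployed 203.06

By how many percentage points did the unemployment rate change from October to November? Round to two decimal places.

The unemployment rate changed by +1.60 percentage points.

October: labor force = 2,084.41 + 163.74 = 2,248.15; u = 163.74/2,248.15 = 7.28%.
November: labor force = 2,083.02 + 203.06 = 2,286.08; u = 203.06/2,286.08 = 8.88%.
Change = 8.88% − 7.28% = +1.60 pp.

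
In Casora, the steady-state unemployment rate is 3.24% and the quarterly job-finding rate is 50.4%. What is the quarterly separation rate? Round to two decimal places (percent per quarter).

Separation rate ≈ 1.69% per quarter.

From u* = s/(s+f): s = u·f/(1−u).
s = 0.0324 × 50.4 / (1 − 0.0324) = 1.6330 / 0.9676 ≈ 1.69% per quarter.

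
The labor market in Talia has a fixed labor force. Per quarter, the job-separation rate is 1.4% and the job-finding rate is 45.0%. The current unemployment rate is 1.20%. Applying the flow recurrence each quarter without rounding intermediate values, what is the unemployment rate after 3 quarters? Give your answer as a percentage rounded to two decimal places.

With a fixed labor force, u_{t+1} = u_t + s·(1−u_t) − f·u_t = u_t·(1−s−f) + s.
Here 1−s−f = 0.536 and s = 0.014.
u_1 = 0.012000 × 0.536 + 0.014 = 0.020432.
u_2 = 0.020432 × 0.536 + 0.014 = 0.024952.
u_3 = 0.024952 × 0.536 + 0.014 = 0.027374.

Unemployment rate after three quarters ≈ 2.74%.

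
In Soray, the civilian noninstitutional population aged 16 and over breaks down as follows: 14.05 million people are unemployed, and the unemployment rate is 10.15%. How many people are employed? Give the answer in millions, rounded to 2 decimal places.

About 124.37 million are employed.

Labor force = U / u = 14.05 / 0.1015 ≈ 138.42 million.
Employed = labor force − unemployed = 138.42 − 14.05 = 124.37 million.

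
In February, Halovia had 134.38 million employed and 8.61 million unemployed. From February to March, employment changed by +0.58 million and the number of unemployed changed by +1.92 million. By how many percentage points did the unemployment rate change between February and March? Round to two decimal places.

February: labor force = 134.38 + 8.61 = 142.99; u = 8.61/142.99 = 6.02%.
March: labor force = 134.96 + 10.53 = 145.49; u = 10.53/145.49 = 7.24%.
Change = 7.24% − 6.02% = +1.22 pp.

The unemployment rate changed by +1.22 percentage points.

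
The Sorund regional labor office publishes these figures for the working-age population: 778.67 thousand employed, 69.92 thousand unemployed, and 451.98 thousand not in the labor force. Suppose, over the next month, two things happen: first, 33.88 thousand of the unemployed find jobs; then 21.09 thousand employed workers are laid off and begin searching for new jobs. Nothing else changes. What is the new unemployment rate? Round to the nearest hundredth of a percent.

Initially, labor force = 778.67 + 69.92 = 848.59 thousand, so u = 69.92/848.59 = 8.24%.
After the first change, unemployed falls and employed rises by 33.88; labor force unchanged → E = 812.55, U = 36.04, labor force = 848.59 thousand.
After the second change, employed falls and unemployed rises by 21.09; labor force unchanged → E = 791.46, U = 57.13, labor force = 848.59 thousand.
New unemployment rate = 57.13 / 848.59 = 6.73%.

New unemployment rate ≈ 6.73%.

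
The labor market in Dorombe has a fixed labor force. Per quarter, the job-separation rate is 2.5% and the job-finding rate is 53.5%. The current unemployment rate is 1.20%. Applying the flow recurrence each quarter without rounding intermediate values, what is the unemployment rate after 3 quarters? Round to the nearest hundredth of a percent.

With a fixed labor force, u_{t+1} = u_t + s·(1−u_t) − f·u_t = u_t·(1−s−f) + s.
Here 1−s−f = 0.440 and s = 0.025.
u_1 = 0.012000 × 0.440 + 0.025 = 0.030280.
u_2 = 0.030280 × 0.440 + 0.025 = 0.038323.
u_3 = 0.038323 × 0.440 + 0.025 = 0.041862.

Unemployment rate after three quarters ≈ 4.19%.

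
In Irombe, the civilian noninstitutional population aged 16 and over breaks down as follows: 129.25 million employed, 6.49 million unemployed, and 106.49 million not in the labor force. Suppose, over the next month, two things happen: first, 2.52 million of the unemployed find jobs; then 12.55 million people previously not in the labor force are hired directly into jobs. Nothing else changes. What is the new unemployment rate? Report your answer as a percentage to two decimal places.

New unemployment rate ≈ 2.68%.

Initially, labor force = 129.25 + 6.49 = 135.74 million, so u = 6.49/135.74 = 4.78%.
After the first change, unemployed falls and employed rises by 2.52; labor force unchanged → E = 131.77, U = 3.97, labor force = 135.74 million.
After the second change, employed and labor force both rise by 12.55; unemployed unchanged → E = 144.32, U = 3.97, labor force = 148.29 million.
New unemployment rate = 3.97 / 148.29 = 2.68%.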